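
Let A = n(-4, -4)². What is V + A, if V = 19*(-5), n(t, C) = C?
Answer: -79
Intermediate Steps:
V = -95
A = 16 (A = (-4)² = 16)
V + A = -95 + 16 = -79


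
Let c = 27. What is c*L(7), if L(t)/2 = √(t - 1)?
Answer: 54*√6 ≈ 132.27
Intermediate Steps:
L(t) = 2*√(-1 + t) (L(t) = 2*√(t - 1) = 2*√(-1 + t))
c*L(7) = 27*(2*√(-1 + 7)) = 27*(2*√6) = 54*√6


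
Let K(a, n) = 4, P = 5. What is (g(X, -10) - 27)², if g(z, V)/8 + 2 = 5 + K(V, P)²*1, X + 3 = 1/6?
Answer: 15625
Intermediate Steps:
X = -17/6 (X = -3 + 1/6 = -3 + ⅙ = -17/6 ≈ -2.8333)
g(z, V) = 152 (g(z, V) = -16 + 8*(5 + 4²*1) = -16 + 8*(5 + 16*1) = -16 + 8*(5 + 16) = -16 + 8*21 = -16 + 168 = 152)
(g(X, -10) - 27)² = (152 - 27)² = 125² = 15625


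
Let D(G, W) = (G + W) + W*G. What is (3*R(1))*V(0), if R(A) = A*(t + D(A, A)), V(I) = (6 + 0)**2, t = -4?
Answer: -108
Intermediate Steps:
V(I) = 36 (V(I) = 6**2 = 36)
D(G, W) = G + W + G*W (D(G, W) = (G + W) + G*W = G + W + G*W)
R(A) = A*(-4 + A**2 + 2*A) (R(A) = A*(-4 + (A + A + A*A)) = A*(-4 + (A + A + A**2)) = A*(-4 + (A**2 + 2*A)) = A*(-4 + A**2 + 2*A))
(3*R(1))*V(0) = (3*(1*(-4 + 1**2 + 2*1)))*36 = (3*(1*(-4 + 1 + 2)))*36 = (3*(1*(-1)))*36 = (3*(-1))*36 = -3*36 = -108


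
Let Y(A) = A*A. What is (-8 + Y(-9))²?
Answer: 5329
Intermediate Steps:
Y(A) = A²
(-8 + Y(-9))² = (-8 + (-9)²)² = (-8 + 81)² = 73² = 5329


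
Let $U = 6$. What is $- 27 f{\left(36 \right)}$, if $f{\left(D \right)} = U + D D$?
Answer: $-35154$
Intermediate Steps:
$f{\left(D \right)} = 6 + D^{2}$ ($f{\left(D \right)} = 6 + D D = 6 + D^{2}$)
$- 27 f{\left(36 \right)} = - 27 \left(6 + 36^{2}\right) = - 27 \left(6 + 1296\right) = \left(-27\right) 1302 = -35154$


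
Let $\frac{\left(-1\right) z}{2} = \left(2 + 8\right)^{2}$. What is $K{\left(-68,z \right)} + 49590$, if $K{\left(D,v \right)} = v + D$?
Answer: $49322$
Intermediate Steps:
$z = -200$ ($z = - 2 \left(2 + 8\right)^{2} = - 2 \cdot 10^{2} = \left(-2\right) 100 = -200$)
$K{\left(D,v \right)} = D + v$
$K{\left(-68,z \right)} + 49590 = \left(-68 - 200\right) + 49590 = -268 + 49590 = 49322$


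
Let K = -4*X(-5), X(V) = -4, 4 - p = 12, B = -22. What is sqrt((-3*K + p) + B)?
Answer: I*sqrt(78) ≈ 8.8318*I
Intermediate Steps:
p = -8 (p = 4 - 1*12 = 4 - 12 = -8)
K = 16 (K = -4*(-4) = 16)
sqrt((-3*K + p) + B) = sqrt((-3*16 - 8) - 22) = sqrt((-48 - 8) - 22) = sqrt(-56 - 22) = sqrt(-78) = I*sqrt(78)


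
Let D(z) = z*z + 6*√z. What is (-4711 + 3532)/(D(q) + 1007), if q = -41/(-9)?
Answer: -1987525188/1732288375 + 7735419*√41/3464576750 ≈ -1.1330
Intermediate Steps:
q = 41/9 (q = -41*(-⅑) = 41/9 ≈ 4.5556)
D(z) = z² + 6*√z
(-4711 + 3532)/(D(q) + 1007) = (-4711 + 3532)/(((41/9)² + 6*√(41/9)) + 1007) = -1179/((1681/81 + 6*(√41/3)) + 1007) = -1179/((1681/81 + 2*√41) + 1007) = -1179/(83248/81 + 2*√41)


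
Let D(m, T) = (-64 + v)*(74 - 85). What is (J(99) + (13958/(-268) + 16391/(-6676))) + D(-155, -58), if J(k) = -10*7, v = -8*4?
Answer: 416635813/447292 ≈ 931.46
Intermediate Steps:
v = -32
D(m, T) = 1056 (D(m, T) = (-64 - 32)*(74 - 85) = -96*(-11) = 1056)
J(k) = -70
(J(99) + (13958/(-268) + 16391/(-6676))) + D(-155, -58) = (-70 + (13958/(-268) + 16391/(-6676))) + 1056 = (-70 + (13958*(-1/268) + 16391*(-1/6676))) + 1056 = (-70 + (-6979/134 - 16391/6676)) + 1056 = (-70 - 24394099/447292) + 1056 = -55704539/447292 + 1056 = 416635813/447292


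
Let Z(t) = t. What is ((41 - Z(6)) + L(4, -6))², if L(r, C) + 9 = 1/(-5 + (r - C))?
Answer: 17161/25 ≈ 686.44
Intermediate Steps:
L(r, C) = -9 + 1/(-5 + r - C) (L(r, C) = -9 + 1/(-5 + (r - C)) = -9 + 1/(-5 + r - C))
((41 - Z(6)) + L(4, -6))² = ((41 - 1*6) + (-46 - 9*(-6) + 9*4)/(5 - 6 - 1*4))² = ((41 - 6) + (-46 + 54 + 36)/(5 - 6 - 4))² = (35 + 44/(-5))² = (35 - ⅕*44)² = (35 - 44/5)² = (131/5)² = 17161/25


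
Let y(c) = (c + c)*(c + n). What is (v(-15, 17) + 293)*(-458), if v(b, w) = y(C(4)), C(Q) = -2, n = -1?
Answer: -139690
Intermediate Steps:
y(c) = 2*c*(-1 + c) (y(c) = (c + c)*(c - 1) = (2*c)*(-1 + c) = 2*c*(-1 + c))
v(b, w) = 12 (v(b, w) = 2*(-2)*(-1 - 2) = 2*(-2)*(-3) = 12)
(v(-15, 17) + 293)*(-458) = (12 + 293)*(-458) = 305*(-458) = -139690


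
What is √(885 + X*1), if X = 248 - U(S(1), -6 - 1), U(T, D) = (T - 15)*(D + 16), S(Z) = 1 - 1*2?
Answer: √1277 ≈ 35.735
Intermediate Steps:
S(Z) = -1 (S(Z) = 1 - 2 = -1)
U(T, D) = (-15 + T)*(16 + D)
X = 392 (X = 248 - (-240 - 15*(-6 - 1) + 16*(-1) + (-6 - 1)*(-1)) = 248 - (-240 - 15*(-7) - 16 - 7*(-1)) = 248 - (-240 + 105 - 16 + 7) = 248 - 1*(-144) = 248 + 144 = 392)
√(885 + X*1) = √(885 + 392*1) = √(885 + 392) = √1277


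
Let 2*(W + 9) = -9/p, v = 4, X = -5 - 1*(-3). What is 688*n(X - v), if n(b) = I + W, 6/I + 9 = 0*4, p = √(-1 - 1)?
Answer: -19952/3 + 1548*I*√2 ≈ -6650.7 + 2189.2*I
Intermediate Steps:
X = -2 (X = -5 + 3 = -2)
p = I*√2 (p = √(-2) = I*√2 ≈ 1.4142*I)
I = -⅔ (I = 6/(-9 + 0*4) = 6/(-9 + 0) = 6/(-9) = 6*(-⅑) = -⅔ ≈ -0.66667)
W = -9 + 9*I*√2/4 (W = -9 + (-9*(-I*√2/2))/2 = -9 + (-(-9)*I*√2/2)/2 = -9 + (9*I*√2/2)/2 = -9 + 9*I*√2/4 ≈ -9.0 + 3.182*I)
n(b) = -29/3 + 9*I*√2/4 (n(b) = -⅔ + (-9 + 9*I*√2/4) = -29/3 + 9*I*√2/4)
688*n(X - v) = 688*(-29/3 + 9*I*√2/4) = -19952/3 + 1548*I*√2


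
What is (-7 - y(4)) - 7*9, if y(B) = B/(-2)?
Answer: -68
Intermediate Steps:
y(B) = -B/2 (y(B) = B*(-½) = -B/2)
(-7 - y(4)) - 7*9 = (-7 - (-1)*4/2) - 7*9 = (-7 - 1*(-2)) - 63 = (-7 + 2) - 63 = -5 - 63 = -68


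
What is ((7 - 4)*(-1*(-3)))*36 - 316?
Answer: 8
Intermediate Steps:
((7 - 4)*(-1*(-3)))*36 - 316 = (3*3)*36 - 316 = 9*36 - 316 = 324 - 316 = 8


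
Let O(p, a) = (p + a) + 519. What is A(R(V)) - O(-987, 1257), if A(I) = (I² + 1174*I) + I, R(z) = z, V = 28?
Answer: 32895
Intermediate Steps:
A(I) = I² + 1175*I
O(p, a) = 519 + a + p (O(p, a) = (a + p) + 519 = 519 + a + p)
A(R(V)) - O(-987, 1257) = 28*(1175 + 28) - (519 + 1257 - 987) = 28*1203 - 1*789 = 33684 - 789 = 32895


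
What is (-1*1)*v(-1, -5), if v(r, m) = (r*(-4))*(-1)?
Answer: 4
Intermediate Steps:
v(r, m) = 4*r (v(r, m) = -4*r*(-1) = 4*r)
(-1*1)*v(-1, -5) = (-1*1)*(4*(-1)) = -1*(-4) = 4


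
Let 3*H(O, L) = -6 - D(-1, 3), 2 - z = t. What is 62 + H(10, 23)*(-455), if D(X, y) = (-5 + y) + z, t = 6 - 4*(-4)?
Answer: -7094/3 ≈ -2364.7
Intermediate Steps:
t = 22 (t = 6 + 16 = 22)
z = -20 (z = 2 - 1*22 = 2 - 22 = -20)
D(X, y) = -25 + y (D(X, y) = (-5 + y) - 20 = -25 + y)
H(O, L) = 16/3 (H(O, L) = (-6 - (-25 + 3))/3 = (-6 - 1*(-22))/3 = (-6 + 22)/3 = (1/3)*16 = 16/3)
62 + H(10, 23)*(-455) = 62 + (16/3)*(-455) = 62 - 7280/3 = -7094/3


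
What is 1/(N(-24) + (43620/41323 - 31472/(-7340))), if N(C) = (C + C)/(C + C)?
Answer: 75827705/480999769 ≈ 0.15765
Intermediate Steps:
N(C) = 1 (N(C) = (2*C)/((2*C)) = (2*C)*(1/(2*C)) = 1)
1/(N(-24) + (43620/41323 - 31472/(-7340))) = 1/(1 + (43620/41323 - 31472/(-7340))) = 1/(1 + (43620*(1/41323) - 31472*(-1/7340))) = 1/(1 + (43620/41323 + 7868/1835)) = 1/(1 + 405172064/75827705) = 1/(480999769/75827705) = 75827705/480999769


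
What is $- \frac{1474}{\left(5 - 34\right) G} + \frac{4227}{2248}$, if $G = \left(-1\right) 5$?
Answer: $- \frac{2700637}{325960} \approx -8.2852$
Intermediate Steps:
$G = -5$
$- \frac{1474}{\left(5 - 34\right) G} + \frac{4227}{2248} = - \frac{1474}{\left(5 - 34\right) \left(-5\right)} + \frac{4227}{2248} = - \frac{1474}{\left(-29\right) \left(-5\right)} + 4227 \cdot \frac{1}{2248} = - \frac{1474}{145} + \frac{4227}{2248} = - \frac{2700637}{325960}$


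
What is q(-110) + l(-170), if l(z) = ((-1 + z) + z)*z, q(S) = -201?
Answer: 57769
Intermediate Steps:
l(z) = z*(-1 + 2*z) (l(z) = (-1 + 2*z)*z = z*(-1 + 2*z))
q(-110) + l(-170) = -201 - 170*(-1 + 2*(-170)) = -201 - 170*(-1 - 340) = -201 - 170*(-341) = -201 + 57970 = 57769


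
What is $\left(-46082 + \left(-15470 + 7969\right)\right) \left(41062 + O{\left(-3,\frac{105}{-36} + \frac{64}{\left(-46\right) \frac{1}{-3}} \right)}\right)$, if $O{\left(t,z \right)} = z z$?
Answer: $- \frac{55870267532381}{25392} \approx -2.2003 \cdot 10^{9}$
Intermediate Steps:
$O{\left(t,z \right)} = z^{2}$
$\left(-46082 + \left(-15470 + 7969\right)\right) \left(41062 + O{\left(-3,\frac{105}{-36} + \frac{64}{\left(-46\right) \frac{1}{-3}} \right)}\right) = \left(-46082 + \left(-15470 + 7969\right)\right) \left(41062 + \left(\frac{105}{-36} + \frac{64}{\left(-46\right) \frac{1}{-3}}\right)^{2}\right) = \left(-46082 - 7501\right) \left(41062 + \left(105 \left(- \frac{1}{36}\right) + \frac{64}{\left(-46\right) \left(- \frac{1}{3}\right)}\right)^{2}\right) = - 53583 \left(41062 + \left(- \frac{35}{12} + \frac{64}{\frac{46}{3}}\right)^{2}\right) = - 53583 \left(41062 + \left(- \frac{35}{12} + 64 \cdot \frac{3}{46}\right)^{2}\right) = - 53583 \left(41062 + \left(- \frac{35}{12} + \frac{96}{23}\right)^{2}\right) = - 53583 \left(41062 + \left(\frac{347}{276}\right)^{2}\right) = - 53583 \left(41062 + \frac{120409}{76176}\right) = \left(-53583\right) \frac{3128059321}{76176} = - \frac{55870267532381}{25392}$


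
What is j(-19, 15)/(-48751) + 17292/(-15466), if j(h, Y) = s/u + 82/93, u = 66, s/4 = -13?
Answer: -13066558022/11686735973 ≈ -1.1181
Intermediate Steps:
s = -52 (s = 4*(-13) = -52)
j(h, Y) = 32/341 (j(h, Y) = -52/66 + 82/93 = -52*1/66 + 82*(1/93) = -26/33 + 82/93 = 32/341)
j(-19, 15)/(-48751) + 17292/(-15466) = (32/341)/(-48751) + 17292/(-15466) = (32/341)*(-1/48751) + 17292*(-1/15466) = -32/16624091 - 786/703 = -13066558022/11686735973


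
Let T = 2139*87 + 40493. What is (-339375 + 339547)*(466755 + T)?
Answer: 119254652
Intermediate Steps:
T = 226586 (T = 186093 + 40493 = 226586)
(-339375 + 339547)*(466755 + T) = (-339375 + 339547)*(466755 + 226586) = 172*693341 = 119254652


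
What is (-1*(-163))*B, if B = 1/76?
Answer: 163/76 ≈ 2.1447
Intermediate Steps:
B = 1/76 ≈ 0.013158
(-1*(-163))*B = -1*(-163)*(1/76) = 163*(1/76) = 163/76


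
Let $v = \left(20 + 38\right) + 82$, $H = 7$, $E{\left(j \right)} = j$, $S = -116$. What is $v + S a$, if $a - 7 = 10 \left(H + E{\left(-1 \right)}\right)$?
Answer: $-7632$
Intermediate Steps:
$v = 140$ ($v = 58 + 82 = 140$)
$a = 67$ ($a = 7 + 10 \left(7 - 1\right) = 7 + 10 \cdot 6 = 7 + 60 = 67$)
$v + S a = 140 - 7772 = -7632$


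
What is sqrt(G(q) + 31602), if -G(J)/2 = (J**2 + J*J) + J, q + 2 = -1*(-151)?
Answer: 50*I*sqrt(23) ≈ 239.79*I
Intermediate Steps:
q = 149 (q = -2 - 1*(-151) = -2 + 151 = 149)
G(J) = -4*J**2 - 2*J (G(J) = -2*((J**2 + J*J) + J) = -2*((J**2 + J**2) + J) = -2*(2*J**2 + J) = -2*(J + 2*J**2) = -4*J**2 - 2*J)
sqrt(G(q) + 31602) = sqrt(-2*149*(1 + 2*149) + 31602) = sqrt(-2*149*(1 + 298) + 31602) = sqrt(-2*149*299 + 31602) = sqrt(-89102 + 31602) = sqrt(-57500) = 50*I*sqrt(23)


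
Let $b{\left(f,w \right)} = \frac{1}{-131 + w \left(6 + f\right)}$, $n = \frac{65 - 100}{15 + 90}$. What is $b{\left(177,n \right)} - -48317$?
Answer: $\frac{9276863}{192} \approx 48317.0$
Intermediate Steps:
$n = - \frac{1}{3}$ ($n = - \frac{35}{105} = \left(-35\right) \frac{1}{105} = - \frac{1}{3} \approx -0.33333$)
$b{\left(177,n \right)} - -48317 = \frac{1}{-131 + 6 \left(- \frac{1}{3}\right) + 177 \left(- \frac{1}{3}\right)} - -48317 = \frac{1}{-131 - 2 - 59} + 48317 = \frac{1}{-192} + 48317 = - \frac{1}{192} + 48317 = \frac{9276863}{192}$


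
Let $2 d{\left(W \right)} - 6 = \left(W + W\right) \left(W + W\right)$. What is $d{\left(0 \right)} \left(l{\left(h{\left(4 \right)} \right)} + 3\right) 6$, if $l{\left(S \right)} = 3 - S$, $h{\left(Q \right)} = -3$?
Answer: $162$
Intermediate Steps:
$d{\left(W \right)} = 3 + 2 W^{2}$ ($d{\left(W \right)} = 3 + \frac{\left(W + W\right) \left(W + W\right)}{2} = 3 + \frac{2 W 2 W}{2} = 3 + \frac{4 W^{2}}{2} = 3 + 2 W^{2}$)
$d{\left(0 \right)} \left(l{\left(h{\left(4 \right)} \right)} + 3\right) 6 = \left(3 + 2 \cdot 0^{2}\right) \left(\left(3 - -3\right) + 3\right) 6 = \left(3 + 2 \cdot 0\right) \left(\left(3 + 3\right) + 3\right) 6 = \left(3 + 0\right) \left(6 + 3\right) 6 = 3 \cdot 9 \cdot 6 = 3 \cdot 54 = 162$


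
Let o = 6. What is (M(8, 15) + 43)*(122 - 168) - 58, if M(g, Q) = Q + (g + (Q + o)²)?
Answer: -23380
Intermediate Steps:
M(g, Q) = Q + g + (6 + Q)² (M(g, Q) = Q + (g + (Q + 6)²) = Q + (g + (6 + Q)²) = Q + g + (6 + Q)²)
(M(8, 15) + 43)*(122 - 168) - 58 = ((15 + 8 + (6 + 15)²) + 43)*(122 - 168) - 58 = ((15 + 8 + 21²) + 43)*(-46) - 58 = ((15 + 8 + 441) + 43)*(-46) - 58 = (464 + 43)*(-46) - 58 = 507*(-46) - 58 = -23322 - 58 = -23380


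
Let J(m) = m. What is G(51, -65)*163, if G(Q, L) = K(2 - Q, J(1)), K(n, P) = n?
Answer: -7987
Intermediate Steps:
G(Q, L) = 2 - Q
G(51, -65)*163 = (2 - 1*51)*163 = (2 - 51)*163 = -49*163 = -7987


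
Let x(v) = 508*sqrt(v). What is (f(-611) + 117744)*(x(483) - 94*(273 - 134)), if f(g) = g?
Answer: -1530459778 + 59503564*sqrt(483) ≈ -2.2273e+8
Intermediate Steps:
(f(-611) + 117744)*(x(483) - 94*(273 - 134)) = (-611 + 117744)*(508*sqrt(483) - 94*(273 - 134)) = 117133*(508*sqrt(483) - 94*139) = 117133*(508*sqrt(483) - 13066) = 117133*(-13066 + 508*sqrt(483)) = -1530459778 + 59503564*sqrt(483)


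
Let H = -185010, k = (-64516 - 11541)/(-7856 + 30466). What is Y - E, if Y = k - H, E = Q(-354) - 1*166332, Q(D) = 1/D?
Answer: 37001228762/105315 ≈ 3.5134e+5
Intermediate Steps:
k = -4003/1190 (k = -76057/22610 = -76057*1/22610 = -4003/1190 ≈ -3.3639)
E = -58881529/354 (E = 1/(-354) - 1*166332 = -1/354 - 166332 = -58881529/354 ≈ -1.6633e+5)
Y = 220157897/1190 (Y = -4003/1190 - 1*(-185010) = -4003/1190 + 185010 = 220157897/1190 ≈ 1.8501e+5)
Y - E = 220157897/1190 - 1*(-58881529/354) = 220157897/1190 + 58881529/354 = 37001228762/105315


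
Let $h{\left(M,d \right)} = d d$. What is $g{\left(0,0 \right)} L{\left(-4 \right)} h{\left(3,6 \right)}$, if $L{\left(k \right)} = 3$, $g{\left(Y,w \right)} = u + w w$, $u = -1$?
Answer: $-108$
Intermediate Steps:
$h{\left(M,d \right)} = d^{2}$
$g{\left(Y,w \right)} = -1 + w^{2}$ ($g{\left(Y,w \right)} = -1 + w w = -1 + w^{2}$)
$g{\left(0,0 \right)} L{\left(-4 \right)} h{\left(3,6 \right)} = \left(-1 + 0^{2}\right) 3 \cdot 6^{2} = \left(-1 + 0\right) 3 \cdot 36 = \left(-1\right) 108 = -108$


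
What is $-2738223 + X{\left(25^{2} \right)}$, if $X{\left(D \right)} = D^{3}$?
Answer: $241402402$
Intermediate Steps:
$-2738223 + X{\left(25^{2} \right)} = -2738223 + \left(25^{2}\right)^{3} = -2738223 + 625^{3} = -2738223 + 244140625 = 241402402$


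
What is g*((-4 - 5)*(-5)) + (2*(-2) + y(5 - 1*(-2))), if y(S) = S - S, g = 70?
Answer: 3146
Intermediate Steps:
y(S) = 0
g*((-4 - 5)*(-5)) + (2*(-2) + y(5 - 1*(-2))) = 70*((-4 - 5)*(-5)) + (2*(-2) + 0) = 70*(-9*(-5)) + (-4 + 0) = 70*45 - 4 = 3150 - 4 = 3146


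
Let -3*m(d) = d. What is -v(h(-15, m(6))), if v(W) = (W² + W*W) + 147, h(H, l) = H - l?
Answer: -485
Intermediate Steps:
m(d) = -d/3
v(W) = 147 + 2*W² (v(W) = (W² + W²) + 147 = 2*W² + 147 = 147 + 2*W²)
-v(h(-15, m(6))) = -(147 + 2*(-15 - (-1)*6/3)²) = -(147 + 2*(-15 - 1*(-2))²) = -(147 + 2*(-15 + 2)²) = -(147 + 2*(-13)²) = -(147 + 2*169) = -(147 + 338) = -1*485 = -485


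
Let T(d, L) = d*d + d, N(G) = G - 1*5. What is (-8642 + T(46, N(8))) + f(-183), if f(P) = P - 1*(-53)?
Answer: -6610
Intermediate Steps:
N(G) = -5 + G (N(G) = G - 5 = -5 + G)
T(d, L) = d + d² (T(d, L) = d² + d = d + d²)
f(P) = 53 + P (f(P) = P + 53 = 53 + P)
(-8642 + T(46, N(8))) + f(-183) = (-8642 + 46*(1 + 46)) + (53 - 183) = (-8642 + 46*47) - 130 = (-8642 + 2162) - 130 = -6480 - 130 = -6610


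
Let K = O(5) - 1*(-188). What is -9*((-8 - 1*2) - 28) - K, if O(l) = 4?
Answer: 150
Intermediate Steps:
K = 192 (K = 4 - 1*(-188) = 4 + 188 = 192)
-9*((-8 - 1*2) - 28) - K = -9*((-8 - 1*2) - 28) - 1*192 = -9*((-8 - 2) - 28) - 192 = -9*(-10 - 28) - 192 = -9*(-38) - 192 = 342 - 192 = 150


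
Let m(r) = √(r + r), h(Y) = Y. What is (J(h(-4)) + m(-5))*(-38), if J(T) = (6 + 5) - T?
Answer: -570 - 38*I*√10 ≈ -570.0 - 120.17*I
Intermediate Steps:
J(T) = 11 - T
m(r) = √2*√r (m(r) = √(2*r) = √2*√r)
(J(h(-4)) + m(-5))*(-38) = ((11 - 1*(-4)) + √2*√(-5))*(-38) = ((11 + 4) + √2*(I*√5))*(-38) = (15 + I*√10)*(-38) = -570 - 38*I*√10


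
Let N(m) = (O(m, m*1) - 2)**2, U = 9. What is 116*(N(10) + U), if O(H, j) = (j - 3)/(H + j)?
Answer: 135981/100 ≈ 1359.8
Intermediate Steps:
O(H, j) = (-3 + j)/(H + j)
N(m) = (-2 + (-3 + m)/(2*m))**2 (N(m) = ((-3 + m*1)/(m + m*1) - 2)**2 = ((-3 + m)/(m + m) - 2)**2 = ((-3 + m)/((2*m)) - 2)**2 = ((1/(2*m))*(-3 + m) - 2)**2 = ((-3 + m)/(2*m) - 2)**2 = (-2 + (-3 + m)/(2*m))**2)
116*(N(10) + U) = 116*((9/4)*(1 + 10)**2/10**2 + 9) = 116*((9/4)*(1/100)*11**2 + 9) = 116*((9/4)*(1/100)*121 + 9) = 116*(1089/400 + 9) = 116*(4689/400) = 135981/100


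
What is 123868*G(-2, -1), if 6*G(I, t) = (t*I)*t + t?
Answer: -61934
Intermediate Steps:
G(I, t) = t/6 + I*t²/6 (G(I, t) = ((t*I)*t + t)/6 = ((I*t)*t + t)/6 = (I*t² + t)/6 = (t + I*t²)/6 = t/6 + I*t²/6)
123868*G(-2, -1) = 123868*((⅙)*(-1)*(1 - 2*(-1))) = 123868*((⅙)*(-1)*(1 + 2)) = 123868*((⅙)*(-1)*3) = 123868*(-½) = -61934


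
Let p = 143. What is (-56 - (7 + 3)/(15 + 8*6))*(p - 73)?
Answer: -35380/9 ≈ -3931.1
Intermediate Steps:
(-56 - (7 + 3)/(15 + 8*6))*(p - 73) = (-56 - (7 + 3)/(15 + 8*6))*(143 - 73) = (-56 - 10/(15 + 48))*70 = (-56 - 10/63)*70 = -3538/63*70 = -35380/9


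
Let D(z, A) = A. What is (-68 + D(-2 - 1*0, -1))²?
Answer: 4761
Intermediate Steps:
(-68 + D(-2 - 1*0, -1))² = (-68 - 1)² = (-69)² = 4761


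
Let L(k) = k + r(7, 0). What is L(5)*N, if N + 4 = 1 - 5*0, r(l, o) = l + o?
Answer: -36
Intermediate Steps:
L(k) = 7 + k (L(k) = k + (7 + 0) = k + 7 = 7 + k)
N = -3 (N = -4 + (1 - 5*0) = -4 + (1 + 0) = -4 + 1 = -3)
L(5)*N = (7 + 5)*(-3) = 12*(-3) = -36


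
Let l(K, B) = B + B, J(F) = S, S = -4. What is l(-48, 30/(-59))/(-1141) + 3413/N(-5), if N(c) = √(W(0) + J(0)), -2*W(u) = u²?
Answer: 60/67319 - 3413*I/2 ≈ 0.00089128 - 1706.5*I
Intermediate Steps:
J(F) = -4
l(K, B) = 2*B
W(u) = -u²/2
N(c) = 2*I (N(c) = √(-½*0² - 4) = √(-½*0 - 4) = √(0 - 4) = √(-4) = 2*I)
l(-48, 30/(-59))/(-1141) + 3413/N(-5) = (2*(30/(-59)))/(-1141) + 3413/((2*I)) = (2*(30*(-1/59)))*(-1/1141) + 3413*(-I/2) = (2*(-30/59))*(-1/1141) - 3413*I/2 = -60/59*(-1/1141) - 3413*I/2 = 60/67319 - 3413*I/2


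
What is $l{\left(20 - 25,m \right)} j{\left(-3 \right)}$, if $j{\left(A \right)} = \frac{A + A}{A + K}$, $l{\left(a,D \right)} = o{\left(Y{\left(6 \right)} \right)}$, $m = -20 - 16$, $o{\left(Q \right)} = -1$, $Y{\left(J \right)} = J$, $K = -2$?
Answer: $- \frac{6}{5} \approx -1.2$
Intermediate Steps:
$m = -36$ ($m = -20 - 16 = -36$)
$l{\left(a,D \right)} = -1$
$j{\left(A \right)} = \frac{2 A}{-2 + A}$ ($j{\left(A \right)} = \frac{A + A}{A - 2} = \frac{2 A}{-2 + A}$)
$l{\left(20 - 25,m \right)} j{\left(-3 \right)} = - \frac{2 \left(-3\right)}{-2 - 3} = - \frac{2 \left(-3\right)}{-5} = - \frac{2 \left(-3\right) \left(-1\right)}{5} = \left(-1\right) \frac{6}{5} = - \frac{6}{5}$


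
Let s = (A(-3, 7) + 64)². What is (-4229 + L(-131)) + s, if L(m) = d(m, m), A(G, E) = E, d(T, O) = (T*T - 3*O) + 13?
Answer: 18379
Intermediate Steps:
d(T, O) = 13 + T² - 3*O (d(T, O) = (T² - 3*O) + 13 = 13 + T² - 3*O)
L(m) = 13 + m² - 3*m
s = 5041 (s = (7 + 64)² = 71² = 5041)
(-4229 + L(-131)) + s = (-4229 + (13 + (-131)² - 3*(-131))) + 5041 = (-4229 + (13 + 17161 + 393)) + 5041 = (-4229 + 17567) + 5041 = 13338 + 5041 = 18379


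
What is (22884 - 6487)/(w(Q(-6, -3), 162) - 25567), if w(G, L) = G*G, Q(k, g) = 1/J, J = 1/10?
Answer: -16397/25467 ≈ -0.64385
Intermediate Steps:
J = ⅒ ≈ 0.10000
Q(k, g) = 10 (Q(k, g) = 1/(⅒) = 10)
w(G, L) = G²
(22884 - 6487)/(w(Q(-6, -3), 162) - 25567) = (22884 - 6487)/(10² - 25567) = 16397/(100 - 25567) = 16397/(-25467) = 16397*(-1/25467) = -16397/25467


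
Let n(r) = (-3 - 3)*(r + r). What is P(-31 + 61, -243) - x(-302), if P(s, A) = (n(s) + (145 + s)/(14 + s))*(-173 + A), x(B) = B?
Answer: 1632482/11 ≈ 1.4841e+5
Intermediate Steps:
n(r) = -12*r
P(s, A) = (-173 + A)*(-12*s + (145 + s)/(14 + s)) (P(s, A) = (-12*s + (145 + s)/(14 + s))*(-173 + A) = (-173 + A)*(-12*s + (145 + s)/(14 + s)))
P(-31 + 61, -243) - x(-302) = (-25085 + 145*(-243) + 2076*(-31 + 61)² + 28891*(-31 + 61) - 167*(-243)*(-31 + 61) - 12*(-243)*(-31 + 61)²)/(14 + (-31 + 61)) - 1*(-302) = (-25085 - 35235 + 2076*30² + 28891*30 - 167*(-243)*30 - 12*(-243)*30²)/(14 + 30) + 302 = (-25085 - 35235 + 2076*900 + 866730 + 1217430 - 12*(-243)*900)/44 + 302 = (-25085 - 35235 + 1868400 + 866730 + 1217430 + 2624400)/44 + 302 = (1/44)*6516640 + 302 = 1629160/11 + 302 = 1632482/11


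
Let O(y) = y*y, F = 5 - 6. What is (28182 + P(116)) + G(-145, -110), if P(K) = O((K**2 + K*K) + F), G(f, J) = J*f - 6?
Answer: 724246047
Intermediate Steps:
F = -1
G(f, J) = -6 + J*f
O(y) = y**2
P(K) = (-1 + 2*K**2)**2 (P(K) = ((K**2 + K*K) - 1)**2 = ((K**2 + K**2) - 1)**2 = (2*K**2 - 1)**2 = (-1 + 2*K**2)**2)
(28182 + P(116)) + G(-145, -110) = (28182 + (-1 + 2*116**2)**2) + (-6 - 110*(-145)) = (28182 + (-1 + 2*13456)**2) + (-6 + 15950) = (28182 + (-1 + 26912)**2) + 15944 = (28182 + 26911**2) + 15944 = (28182 + 724201921) + 15944 = 724230103 + 15944 = 724246047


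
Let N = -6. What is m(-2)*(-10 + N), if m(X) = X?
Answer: 32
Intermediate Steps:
m(-2)*(-10 + N) = -2*(-10 - 6) = -2*(-16) = 32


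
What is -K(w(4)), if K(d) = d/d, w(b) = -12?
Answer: -1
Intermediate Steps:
K(d) = 1
-K(w(4)) = -1*1 = -1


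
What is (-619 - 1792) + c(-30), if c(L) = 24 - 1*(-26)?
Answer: -2361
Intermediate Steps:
c(L) = 50 (c(L) = 24 + 26 = 50)
(-619 - 1792) + c(-30) = (-619 - 1792) + 50 = -2411 + 50 = -2361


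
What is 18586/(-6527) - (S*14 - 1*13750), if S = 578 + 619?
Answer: -19651802/6527 ≈ -3010.8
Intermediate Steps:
S = 1197
18586/(-6527) - (S*14 - 1*13750) = 18586/(-6527) - (1197*14 - 1*13750) = 18586*(-1/6527) - (16758 - 13750) = -18586/6527 - 1*3008 = -18586/6527 - 3008 = -19651802/6527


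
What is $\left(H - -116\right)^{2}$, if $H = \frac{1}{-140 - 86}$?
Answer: $\frac{687226225}{51076} \approx 13455.0$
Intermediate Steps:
$H = - \frac{1}{226}$ ($H = \frac{1}{-226} = - \frac{1}{226} \approx -0.0044248$)
$\left(H - -116\right)^{2} = \left(- \frac{1}{226} - -116\right)^{2} = \left(- \frac{1}{226} + 116\right)^{2} = \left(\frac{26215}{226}\right)^{2} = \frac{687226225}{51076}$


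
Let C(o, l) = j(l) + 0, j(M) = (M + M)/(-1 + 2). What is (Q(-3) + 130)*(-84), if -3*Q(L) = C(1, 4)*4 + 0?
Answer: -10024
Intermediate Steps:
j(M) = 2*M (j(M) = (2*M)/1 = (2*M)*1 = 2*M)
C(o, l) = 2*l (C(o, l) = 2*l + 0 = 2*l)
Q(L) = -32/3 (Q(L) = -((2*4)*4 + 0)/3 = -(8*4 + 0)/3 = -(32 + 0)/3 = -1/3*32 = -32/3)
(Q(-3) + 130)*(-84) = (-32/3 + 130)*(-84) = (358/3)*(-84) = -10024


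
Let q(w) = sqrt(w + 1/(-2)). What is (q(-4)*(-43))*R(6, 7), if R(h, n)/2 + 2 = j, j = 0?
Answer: 258*I*sqrt(2) ≈ 364.87*I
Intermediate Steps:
R(h, n) = -4 (R(h, n) = -4 + 2*0 = -4 + 0 = -4)
q(w) = sqrt(-1/2 + w) (q(w) = sqrt(w + 1*(-1/2)) = sqrt(w - 1/2) = sqrt(-1/2 + w))
(q(-4)*(-43))*R(6, 7) = ((sqrt(-2 + 4*(-4))/2)*(-43))*(-4) = ((sqrt(-2 - 16)/2)*(-43))*(-4) = ((sqrt(-18)/2)*(-43))*(-4) = (((3*I*sqrt(2))/2)*(-43))*(-4) = ((3*I*sqrt(2)/2)*(-43))*(-4) = -129*I*sqrt(2)/2*(-4) = 258*I*sqrt(2)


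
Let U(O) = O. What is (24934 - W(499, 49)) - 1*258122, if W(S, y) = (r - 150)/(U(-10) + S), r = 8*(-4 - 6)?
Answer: -114028702/489 ≈ -2.3319e+5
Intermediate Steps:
r = -80 (r = 8*(-10) = -80)
W(S, y) = -230/(-10 + S) (W(S, y) = (-80 - 150)/(-10 + S) = -230/(-10 + S))
(24934 - W(499, 49)) - 1*258122 = (24934 - (-230)/(-10 + 499)) - 1*258122 = (24934 - (-230)/489) - 258122 = (24934 - 1*(-230/489)) - 258122 = (24934 + 230/489) - 258122 = 12192956/489 - 258122 = -114028702/489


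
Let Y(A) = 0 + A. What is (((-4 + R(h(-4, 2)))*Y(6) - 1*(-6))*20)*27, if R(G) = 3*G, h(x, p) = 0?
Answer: -9720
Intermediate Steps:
Y(A) = A
(((-4 + R(h(-4, 2)))*Y(6) - 1*(-6))*20)*27 = (((-4 + 3*0)*6 - 1*(-6))*20)*27 = (((-4 + 0)*6 + 6)*20)*27 = ((-4*6 + 6)*20)*27 = ((-24 + 6)*20)*27 = -18*20*27 = -360*27 = -9720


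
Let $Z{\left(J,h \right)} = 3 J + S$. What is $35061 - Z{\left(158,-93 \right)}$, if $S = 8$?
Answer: $34579$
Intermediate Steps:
$Z{\left(J,h \right)} = 8 + 3 J$ ($Z{\left(J,h \right)} = 3 J + 8 = 8 + 3 J$)
$35061 - Z{\left(158,-93 \right)} = 35061 - \left(8 + 3 \cdot 158\right) = 35061 - \left(8 + 474\right) = 35061 - 482 = 34579$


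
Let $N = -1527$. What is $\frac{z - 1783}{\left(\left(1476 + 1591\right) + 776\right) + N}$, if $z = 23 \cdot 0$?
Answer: $- \frac{1783}{2316} \approx -0.76986$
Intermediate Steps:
$z = 0$
$\frac{z - 1783}{\left(\left(1476 + 1591\right) + 776\right) + N} = \frac{0 - 1783}{\left(\left(1476 + 1591\right) + 776\right) - 1527} = - \frac{1783}{\left(3067 + 776\right) - 1527} = - \frac{1783}{3843 - 1527} = - \frac{1783}{2316}$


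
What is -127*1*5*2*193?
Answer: -245110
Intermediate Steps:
-127*1*5*2*193 = -635*2*193 = -127*10*193 = -1270*193 = -245110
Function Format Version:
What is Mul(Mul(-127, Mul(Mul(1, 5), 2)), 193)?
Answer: -245110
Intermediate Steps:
Mul(Mul(-127, Mul(Mul(1, 5), 2)), 193) = Mul(Mul(-127, Mul(5, 2)), 193) = Mul(Mul(-127, 10), 193) = Mul(-1270, 193) = -245110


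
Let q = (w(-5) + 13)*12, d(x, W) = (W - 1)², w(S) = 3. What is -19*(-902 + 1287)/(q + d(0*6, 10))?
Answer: -1045/39 ≈ -26.795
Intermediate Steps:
d(x, W) = (-1 + W)²
q = 192 (q = (3 + 13)*12 = 16*12 = 192)
-19*(-902 + 1287)/(q + d(0*6, 10)) = -19*(-902 + 1287)/(192 + (-1 + 10)²) = -7315/(192 + 9²) = -7315/(192 + 81) = -7315/273 = -19*55/39 = -1045/39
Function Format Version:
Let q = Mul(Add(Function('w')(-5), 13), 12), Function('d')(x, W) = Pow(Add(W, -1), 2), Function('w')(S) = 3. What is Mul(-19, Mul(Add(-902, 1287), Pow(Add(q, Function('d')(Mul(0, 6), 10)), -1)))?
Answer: Rational(-1045, 39) ≈ -26.795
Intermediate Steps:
Function('d')(x, W) = Pow(Add(-1, W), 2)
q = 192 (q = Mul(Add(3, 13), 12) = Mul(16, 12) = 192)
Mul(-19, Mul(Add(-902, 1287), Pow(Add(q, Function('d')(Mul(0, 6), 10)), -1))) = Mul(-19, Mul(Add(-902, 1287), Pow(Add(192, Pow(Add(-1, 10), 2)), -1))) = Mul(-19, Mul(385, Pow(Add(192, Pow(9, 2)), -1))) = Mul(-19, Mul(385, Pow(Add(192, 81), -1))) = Mul(-19, Mul(385, Pow(273, -1))) = Mul(-19, Mul(385, Rational(1, 273))) = Mul(-19, Rational(55, 39)) = Rational(-1045, 39)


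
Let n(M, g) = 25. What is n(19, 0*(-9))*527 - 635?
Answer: 12540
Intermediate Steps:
n(19, 0*(-9))*527 - 635 = 25*527 - 635 = 13175 - 635 = 12540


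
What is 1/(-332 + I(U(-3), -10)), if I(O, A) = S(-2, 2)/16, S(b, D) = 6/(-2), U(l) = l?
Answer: -16/5315 ≈ -0.0030103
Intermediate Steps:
S(b, D) = -3 (S(b, D) = 6*(-1/2) = -3)
I(O, A) = -3/16
1/(-332 + I(U(-3), -10)) = 1/(-332 - 3/16) = 1/(-5315/16) = -16/5315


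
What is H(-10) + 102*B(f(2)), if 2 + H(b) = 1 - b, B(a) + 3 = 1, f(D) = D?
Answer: -195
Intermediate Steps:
B(a) = -2 (B(a) = -3 + 1 = -2)
H(b) = -1 - b (H(b) = -2 + (1 - b) = -1 - b)
H(-10) + 102*B(f(2)) = (-1 - 1*(-10)) + 102*(-2) = (-1 + 10) - 204 = 9 - 204 = -195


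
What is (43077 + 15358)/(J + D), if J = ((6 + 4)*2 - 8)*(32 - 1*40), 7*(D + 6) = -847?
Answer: -58435/223 ≈ -262.04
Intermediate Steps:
D = -127 (D = -6 + (⅐)*(-847) = -6 - 121 = -127)
J = -96 (J = (10*2 - 8)*(32 - 40) = (20 - 8)*(-8) = 12*(-8) = -96)
(43077 + 15358)/(J + D) = (43077 + 15358)/(-96 - 127) = 58435/(-223) = 58435*(-1/223) = -58435/223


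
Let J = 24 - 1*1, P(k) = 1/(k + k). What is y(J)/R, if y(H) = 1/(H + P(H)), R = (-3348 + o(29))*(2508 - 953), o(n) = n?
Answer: -46/5465546655 ≈ -8.4164e-9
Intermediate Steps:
P(k) = 1/(2*k)
R = -5161045 (R = (-3348 + 29)*(2508 - 953) = -3319*1555 = -5161045)
J = 23 (J = 24 - 1 = 23)
y(H) = 1/(H + 1/(2*H))
y(J)/R = (2*23/(1 + 2*23²))/(-5161045) = (2*23/(1 + 2*529))*(-1/5161045) = (2*23/(1 + 1058))*(-1/5161045) = (2*23/1059)*(-1/5161045) = (2*23*(1/1059))*(-1/5161045) = (46/1059)*(-1/5161045) = -46/5465546655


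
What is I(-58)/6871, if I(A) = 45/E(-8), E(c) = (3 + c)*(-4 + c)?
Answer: 3/27484 ≈ 0.00010915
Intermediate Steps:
E(c) = (-4 + c)*(3 + c)
I(A) = ¾ (I(A) = 45/(-12 + (-8)² - 1*(-8)) = 45/(-12 + 64 + 8) = 45/60 = 45*(1/60) = ¾)
I(-58)/6871 = (¾)/6871 = (¾)*(1/6871) = 3/27484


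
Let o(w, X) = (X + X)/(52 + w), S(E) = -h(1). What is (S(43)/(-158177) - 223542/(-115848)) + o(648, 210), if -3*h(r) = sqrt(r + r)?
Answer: 81403/32180 - sqrt(2)/474531 ≈ 2.5296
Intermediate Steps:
h(r) = -sqrt(2)*sqrt(r)/3 (h(r) = -sqrt(r + r)/3 = -sqrt(2)*sqrt(r)/3)
S(E) = sqrt(2)/3 (S(E) = -(-1)*sqrt(2)*sqrt(1)/3 = -(-1)*sqrt(2)/3 = sqrt(2)/3)
o(w, X) = 2*X/(52 + w) (o(w, X) = (2*X)/(52 + w) = 2*X/(52 + w))
(S(43)/(-158177) - 223542/(-115848)) + o(648, 210) = ((sqrt(2)/3)/(-158177) - 223542/(-115848)) + 2*210/(52 + 648) = ((sqrt(2)/3)*(-1/158177) - 223542*(-1/115848)) + 2*210/700 = (-sqrt(2)/474531 + 12419/6436) + 2*210*(1/700) = (12419/6436 - sqrt(2)/474531) + 3/5 = 81403/32180 - sqrt(2)/474531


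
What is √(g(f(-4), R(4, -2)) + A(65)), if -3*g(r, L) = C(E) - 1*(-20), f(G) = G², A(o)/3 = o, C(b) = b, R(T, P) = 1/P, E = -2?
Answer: 3*√21 ≈ 13.748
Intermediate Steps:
A(o) = 3*o
g(r, L) = -6 (g(r, L) = -(-2 - 1*(-20))/3 = -(-2 + 20)/3 = -⅓*18 = -6)
√(g(f(-4), R(4, -2)) + A(65)) = √(-6 + 3*65) = √(-6 + 195) = √189 = 3*√21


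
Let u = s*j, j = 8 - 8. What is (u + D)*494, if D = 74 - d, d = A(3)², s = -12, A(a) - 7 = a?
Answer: -12844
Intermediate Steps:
A(a) = 7 + a
j = 0
u = 0 (u = -12*0 = 0)
d = 100 (d = (7 + 3)² = 10² = 100)
D = -26 (D = 74 - 1*100 = 74 - 100 = -26)
(u + D)*494 = (0 - 26)*494 = -26*494 = -12844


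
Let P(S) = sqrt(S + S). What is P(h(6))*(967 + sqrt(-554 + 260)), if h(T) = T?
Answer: 1934*sqrt(3) + 42*I*sqrt(2) ≈ 3349.8 + 59.397*I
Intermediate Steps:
P(S) = sqrt(2)*sqrt(S) (P(S) = sqrt(2*S) = sqrt(2)*sqrt(S))
P(h(6))*(967 + sqrt(-554 + 260)) = (sqrt(2)*sqrt(6))*(967 + sqrt(-554 + 260)) = (2*sqrt(3))*(967 + sqrt(-294)) = (2*sqrt(3))*(967 + 7*I*sqrt(6)) = 2*sqrt(3)*(967 + 7*I*sqrt(6))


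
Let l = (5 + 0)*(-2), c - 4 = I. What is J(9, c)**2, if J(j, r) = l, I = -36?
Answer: 100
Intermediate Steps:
c = -32 (c = 4 - 36 = -32)
l = -10 (l = 5*(-2) = -10)
J(j, r) = -10
J(9, c)**2 = (-10)**2 = 100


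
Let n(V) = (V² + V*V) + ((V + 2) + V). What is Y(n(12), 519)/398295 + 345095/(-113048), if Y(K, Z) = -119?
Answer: -137463065737/45026453160 ≈ -3.0529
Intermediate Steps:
n(V) = 2 + 2*V + 2*V² (n(V) = (V² + V²) + ((2 + V) + V) = 2*V² + (2 + 2*V) = 2 + 2*V + 2*V²)
Y(n(12), 519)/398295 + 345095/(-113048) = -119/398295 + 345095/(-113048) = -119*1/398295 + 345095*(-1/113048) = -119/398295 - 345095/113048 = -137463065737/45026453160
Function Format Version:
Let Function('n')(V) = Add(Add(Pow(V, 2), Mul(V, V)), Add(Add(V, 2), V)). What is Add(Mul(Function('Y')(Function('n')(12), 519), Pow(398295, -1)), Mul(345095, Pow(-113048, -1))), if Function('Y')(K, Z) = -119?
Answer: Rational(-137463065737, 45026453160) ≈ -3.0529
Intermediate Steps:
Function('n')(V) = Add(2, Mul(2, V), Mul(2, Pow(V, 2))) (Function('n')(V) = Add(Add(Pow(V, 2), Pow(V, 2)), Add(Add(2, V), V)) = Add(Mul(2, Pow(V, 2)), Add(2, Mul(2, V))) = Add(2, Mul(2, V), Mul(2, Pow(V, 2))))
Add(Mul(Function('Y')(Function('n')(12), 519), Pow(398295, -1)), Mul(345095, Pow(-113048, -1))) = Add(Mul(-119, Pow(398295, -1)), Mul(345095, Pow(-113048, -1))) = Add(Mul(-119, Rational(1, 398295)), Mul(345095, Rational(-1, 113048))) = Add(Rational(-119, 398295), Rational(-345095, 113048)) = Rational(-137463065737, 45026453160)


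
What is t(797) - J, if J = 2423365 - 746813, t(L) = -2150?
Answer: -1678702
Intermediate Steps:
J = 1676552
t(797) - J = -2150 - 1*1676552 = -2150 - 1676552 = -1678702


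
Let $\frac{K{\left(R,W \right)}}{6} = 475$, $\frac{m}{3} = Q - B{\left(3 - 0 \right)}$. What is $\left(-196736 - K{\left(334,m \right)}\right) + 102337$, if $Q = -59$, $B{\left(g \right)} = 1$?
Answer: $-97249$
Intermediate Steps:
$m = -180$ ($m = 3 \left(-59 - 1\right) = 3 \left(-60\right) = -180$)
$K{\left(R,W \right)} = 2850$ ($K{\left(R,W \right)} = 6 \cdot 475 = 2850$)
$\left(-196736 - K{\left(334,m \right)}\right) + 102337 = \left(-196736 - 2850\right) + 102337 = -199586 + 102337 = -97249$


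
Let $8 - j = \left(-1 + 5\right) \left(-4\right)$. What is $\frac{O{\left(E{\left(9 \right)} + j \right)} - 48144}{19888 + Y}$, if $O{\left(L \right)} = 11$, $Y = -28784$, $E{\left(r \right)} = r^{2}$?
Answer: $\frac{48133}{8896} \approx 5.4106$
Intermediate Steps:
$j = 24$ ($j = 8 - \left(-1 + 5\right) \left(-4\right) = 8 - 4 \left(-4\right) = 8 - -16 = 8 + 16 = 24$)
$\frac{O{\left(E{\left(9 \right)} + j \right)} - 48144}{19888 + Y} = \frac{11 - 48144}{19888 - 28784} = - \frac{48133}{-8896} = \left(-48133\right) \left(- \frac{1}{8896}\right) = \frac{48133}{8896}$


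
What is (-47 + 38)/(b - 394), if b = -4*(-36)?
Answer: 9/250 ≈ 0.036000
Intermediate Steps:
b = 144
(-47 + 38)/(b - 394) = (-47 + 38)/(144 - 394) = -9/(-250) = -9*(-1/250) = 9/250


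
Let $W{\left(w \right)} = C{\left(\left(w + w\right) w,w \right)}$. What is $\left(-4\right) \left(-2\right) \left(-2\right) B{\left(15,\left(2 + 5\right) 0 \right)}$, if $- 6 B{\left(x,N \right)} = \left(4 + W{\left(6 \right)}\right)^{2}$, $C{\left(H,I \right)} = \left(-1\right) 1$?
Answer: $24$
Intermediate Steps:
$C{\left(H,I \right)} = -1$
$W{\left(w \right)} = -1$
$B{\left(x,N \right)} = - \frac{3}{2}$ ($B{\left(x,N \right)} = - \frac{\left(4 - 1\right)^{2}}{6} = - \frac{3^{2}}{6} = \left(- \frac{1}{6}\right) 9 = - \frac{3}{2}$)
$\left(-4\right) \left(-2\right) \left(-2\right) B{\left(15,\left(2 + 5\right) 0 \right)} = \left(-4\right) \left(-2\right) \left(-2\right) \left(- \frac{3}{2}\right) = 8 \left(-2\right) \left(- \frac{3}{2}\right) = \left(-16\right) \left(- \frac{3}{2}\right) = 24$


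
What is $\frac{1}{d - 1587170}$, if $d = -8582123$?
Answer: $- \frac{1}{10169293} \approx -9.8335 \cdot 10^{-8}$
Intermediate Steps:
$\frac{1}{d - 1587170} = \frac{1}{-8582123 - 1587170} = \frac{1}{-10169293} = - \frac{1}{10169293}$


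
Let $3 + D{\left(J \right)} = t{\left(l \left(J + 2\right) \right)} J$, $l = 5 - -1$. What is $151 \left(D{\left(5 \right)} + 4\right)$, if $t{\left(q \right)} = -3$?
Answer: $-2114$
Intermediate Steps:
$l = 6$ ($l = 5 + 1 = 6$)
$D{\left(J \right)} = -3 - 3 J$
$151 \left(D{\left(5 \right)} + 4\right) = 151 \left(\left(-3 - 15\right) + 4\right) = 151 \left(-18 + 4\right) = 151 \left(-14\right) = -2114$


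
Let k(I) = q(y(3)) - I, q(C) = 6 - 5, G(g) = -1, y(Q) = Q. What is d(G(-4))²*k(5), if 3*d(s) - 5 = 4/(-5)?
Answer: -196/25 ≈ -7.8400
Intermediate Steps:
q(C) = 1
d(s) = 7/5 (d(s) = 5/3 + (4/(-5))/3 = 5/3 + (4*(-⅕))/3 = 5/3 + (⅓)*(-⅘) = 5/3 - 4/15 = 7/5)
k(I) = 1 - I
d(G(-4))²*k(5) = (7/5)²*(1 - 1*5) = 49*(1 - 5)/25 = (49/25)*(-4) = -196/25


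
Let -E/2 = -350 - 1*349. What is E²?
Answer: 1954404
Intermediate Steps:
E = 1398 (E = -2*(-350 - 1*349) = -2*(-350 - 349) = -2*(-699) = 1398)
E² = 1398² = 1954404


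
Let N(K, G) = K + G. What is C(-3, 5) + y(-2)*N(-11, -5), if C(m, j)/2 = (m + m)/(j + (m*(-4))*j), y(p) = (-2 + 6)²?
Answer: -16652/65 ≈ -256.18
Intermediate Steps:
N(K, G) = G + K
y(p) = 16 (y(p) = 4² = 16)
C(m, j) = 4*m/(j - 4*j*m) (C(m, j) = 2*((m + m)/(j + (m*(-4))*j)) = 2*((2*m)/(j + (-4*m)*j)) = 2*((2*m)/(j - 4*j*m)) = 2*(2*m/(j - 4*j*m)) = 4*m/(j - 4*j*m))
C(-3, 5) + y(-2)*N(-11, -5) = -4*(-3)/(5*(-1 + 4*(-3))) + 16*(-5 - 11) = -4*(-3)*⅕/(-1 - 12) + 16*(-16) = -4*(-3)*⅕/(-13) - 256 = -4*(-3)*⅕*(-1/13) - 256 = -12/65 - 256 = -16652/65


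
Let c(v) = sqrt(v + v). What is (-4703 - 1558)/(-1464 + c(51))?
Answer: 1527684/357199 + 2087*sqrt(102)/714398 ≈ 4.3064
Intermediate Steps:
c(v) = sqrt(2)*sqrt(v) (c(v) = sqrt(2*v) = sqrt(2)*sqrt(v))
(-4703 - 1558)/(-1464 + c(51)) = (-4703 - 1558)/(-1464 + sqrt(2)*sqrt(51)) = -6261/(-1464 + sqrt(102))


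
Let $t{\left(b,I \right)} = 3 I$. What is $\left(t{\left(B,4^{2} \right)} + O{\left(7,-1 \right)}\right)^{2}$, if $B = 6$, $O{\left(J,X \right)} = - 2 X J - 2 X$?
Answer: $4096$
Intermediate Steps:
$O{\left(J,X \right)} = - 2 X - 2 J X$ ($O{\left(J,X \right)} = - 2 J X - 2 X = - 2 X - 2 J X$)
$\left(t{\left(B,4^{2} \right)} + O{\left(7,-1 \right)}\right)^{2} = \left(3 \cdot 4^{2} - - 2 \left(1 + 7\right)\right)^{2} = \left(3 \cdot 16 - \left(-2\right) 8\right)^{2} = \left(48 + 16\right)^{2} = 64^{2} = 4096$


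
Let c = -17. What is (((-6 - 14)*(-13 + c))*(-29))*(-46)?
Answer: 800400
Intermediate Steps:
(((-6 - 14)*(-13 + c))*(-29))*(-46) = (((-6 - 14)*(-13 - 17))*(-29))*(-46) = (-20*(-30)*(-29))*(-46) = (600*(-29))*(-46) = -17400*(-46) = 800400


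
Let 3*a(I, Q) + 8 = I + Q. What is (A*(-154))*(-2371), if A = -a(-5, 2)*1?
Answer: 4016474/3 ≈ 1.3388e+6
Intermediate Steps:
a(I, Q) = -8/3 + I/3 + Q/3 (a(I, Q) = -8/3 + (I + Q)/3 = -8/3 + (I/3 + Q/3) = -8/3 + I/3 + Q/3)
A = 11/3 (A = -(-8/3 + (⅓)*(-5) + (⅓)*2)*1 = -(-8/3 - 5/3 + ⅔)*1 = -1*(-11/3)*1 = (11/3)*1 = 11/3 ≈ 3.6667)
(A*(-154))*(-2371) = ((11/3)*(-154))*(-2371) = -1694/3*(-2371) = 4016474/3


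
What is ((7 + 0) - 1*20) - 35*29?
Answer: -1028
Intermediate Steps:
((7 + 0) - 1*20) - 35*29 = (7 - 20) - 1015 = -13 - 1015 = -1028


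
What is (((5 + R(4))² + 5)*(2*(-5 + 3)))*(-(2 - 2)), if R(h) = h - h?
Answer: 0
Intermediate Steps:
R(h) = 0
(((5 + R(4))² + 5)*(2*(-5 + 3)))*(-(2 - 2)) = (((5 + 0)² + 5)*(2*(-5 + 3)))*(-(2 - 2)) = ((5² + 5)*(2*(-2)))*(-1*0) = ((25 + 5)*(-4))*0 = (30*(-4))*0 = -120*0 = 0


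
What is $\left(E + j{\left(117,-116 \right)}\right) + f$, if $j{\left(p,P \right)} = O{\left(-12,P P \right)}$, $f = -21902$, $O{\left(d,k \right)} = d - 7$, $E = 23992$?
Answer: $2071$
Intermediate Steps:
$O{\left(d,k \right)} = -7 + d$ ($O{\left(d,k \right)} = d - 7 = -7 + d$)
$j{\left(p,P \right)} = -19$ ($j{\left(p,P \right)} = -7 - 12 = -19$)
$\left(E + j{\left(117,-116 \right)}\right) + f = \left(23992 - 19\right) - 21902 = 23973 - 21902 = 2071$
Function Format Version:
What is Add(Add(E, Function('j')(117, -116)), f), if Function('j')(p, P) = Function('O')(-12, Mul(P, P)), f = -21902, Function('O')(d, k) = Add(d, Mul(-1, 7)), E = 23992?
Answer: 2071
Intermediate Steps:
Function('O')(d, k) = Add(-7, d) (Function('O')(d, k) = Add(d, -7) = Add(-7, d))
Function('j')(p, P) = -19 (Function('j')(p, P) = Add(-7, -12) = -19)
Add(Add(E, Function('j')(117, -116)), f) = Add(Add(23992, -19), -21902) = Add(23973, -21902) = 2071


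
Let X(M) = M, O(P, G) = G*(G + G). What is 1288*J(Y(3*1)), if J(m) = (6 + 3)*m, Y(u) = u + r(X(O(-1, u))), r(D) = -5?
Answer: -23184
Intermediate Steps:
O(P, G) = 2*G² (O(P, G) = G*(2*G) = 2*G²)
Y(u) = -5 + u (Y(u) = u - 5 = -5 + u)
J(m) = 9*m
1288*J(Y(3*1)) = 1288*(9*(-5 + 3*1)) = 1288*(9*(-5 + 3)) = 1288*(9*(-2)) = 1288*(-18) = -23184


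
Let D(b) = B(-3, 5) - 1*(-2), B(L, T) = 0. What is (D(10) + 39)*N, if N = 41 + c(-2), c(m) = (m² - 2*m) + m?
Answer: 1927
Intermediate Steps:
c(m) = m² - m
D(b) = 2 (D(b) = 0 - 1*(-2) = 0 + 2 = 2)
N = 47 (N = 41 - 2*(-1 - 2) = 41 - 2*(-3) = 41 + 6 = 47)
(D(10) + 39)*N = (2 + 39)*47 = 41*47 = 1927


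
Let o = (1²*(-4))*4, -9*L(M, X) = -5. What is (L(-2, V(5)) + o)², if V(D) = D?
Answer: 19321/81 ≈ 238.53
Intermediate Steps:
L(M, X) = 5/9 (L(M, X) = -⅑*(-5) = 5/9)
o = -16 (o = (1*(-4))*4 = -4*4 = -16)
(L(-2, V(5)) + o)² = (5/9 - 16)² = (-139/9)² = 19321/81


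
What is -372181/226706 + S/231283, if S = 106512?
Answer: -61932228751/52433243798 ≈ -1.1812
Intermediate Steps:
-372181/226706 + S/231283 = -372181/226706 + 106512/231283 = -61932228751/52433243798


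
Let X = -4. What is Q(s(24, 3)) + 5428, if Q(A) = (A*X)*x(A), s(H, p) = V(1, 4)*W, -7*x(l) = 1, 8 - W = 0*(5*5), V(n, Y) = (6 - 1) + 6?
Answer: 38348/7 ≈ 5478.3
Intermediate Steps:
V(n, Y) = 11 (V(n, Y) = 5 + 6 = 11)
W = 8 (W = 8 - 0*5*5 = 8 - 0*25 = 8 - 1*0 = 8 + 0 = 8)
x(l) = -1/7 (x(l) = -1/7*1 = -1/7)
s(H, p) = 88 (s(H, p) = 11*8 = 88)
Q(A) = 4*A/7 (Q(A) = (A*(-4))*(-1/7) = -4*A*(-1/7) = 4*A/7)
Q(s(24, 3)) + 5428 = (4/7)*88 + 5428 = 352/7 + 5428 = 38348/7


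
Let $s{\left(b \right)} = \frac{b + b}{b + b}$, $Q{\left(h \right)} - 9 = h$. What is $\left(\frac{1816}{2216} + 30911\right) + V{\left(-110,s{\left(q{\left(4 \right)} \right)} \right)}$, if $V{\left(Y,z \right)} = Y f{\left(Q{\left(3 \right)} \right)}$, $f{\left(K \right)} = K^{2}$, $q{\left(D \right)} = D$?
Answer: $\frac{4174894}{277} \approx 15072.0$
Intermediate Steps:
$Q{\left(h \right)} = 9 + h$
$s{\left(b \right)} = 1$ ($s{\left(b \right)} = \frac{2 b}{2 b} = 2 b \frac{1}{2 b} = 1$)
$V{\left(Y,z \right)} = 144 Y$ ($V{\left(Y,z \right)} = Y \left(9 + 3\right)^{2} = Y 12^{2} = Y 144 = 144 Y$)
$\left(\frac{1816}{2216} + 30911\right) + V{\left(-110,s{\left(q{\left(4 \right)} \right)} \right)} = \left(\frac{1816}{2216} + 30911\right) + 144 \left(-110\right) = \left(1816 \cdot \frac{1}{2216} + 30911\right) - 15840 = \left(\frac{227}{277} + 30911\right) - 15840 = \frac{8562574}{277} - 15840 = \frac{4174894}{277}$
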